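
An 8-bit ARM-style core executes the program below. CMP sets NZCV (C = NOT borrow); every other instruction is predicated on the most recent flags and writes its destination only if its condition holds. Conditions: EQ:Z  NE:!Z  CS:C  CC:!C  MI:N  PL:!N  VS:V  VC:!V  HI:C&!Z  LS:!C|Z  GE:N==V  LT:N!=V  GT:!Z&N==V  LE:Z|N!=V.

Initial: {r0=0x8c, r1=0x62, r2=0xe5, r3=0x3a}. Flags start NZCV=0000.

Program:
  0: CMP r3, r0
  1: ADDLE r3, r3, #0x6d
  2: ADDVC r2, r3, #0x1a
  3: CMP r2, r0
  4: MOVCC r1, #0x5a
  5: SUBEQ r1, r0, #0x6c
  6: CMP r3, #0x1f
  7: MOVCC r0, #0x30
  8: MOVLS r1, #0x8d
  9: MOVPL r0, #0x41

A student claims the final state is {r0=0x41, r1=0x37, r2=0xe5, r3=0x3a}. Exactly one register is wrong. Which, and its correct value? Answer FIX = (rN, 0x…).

FIX = (r1, 0x62)

0: ✓ CMP  NZCV=1001
1: · ADDLE
2: · ADDVC
3: ✓ CMP  NZCV=0010
4: · MOVCC
5: · SUBEQ
6: ✓ CMP  NZCV=0010
7: · MOVCC
8: · MOVLS
9: ✓ MOVPL  r0←0x41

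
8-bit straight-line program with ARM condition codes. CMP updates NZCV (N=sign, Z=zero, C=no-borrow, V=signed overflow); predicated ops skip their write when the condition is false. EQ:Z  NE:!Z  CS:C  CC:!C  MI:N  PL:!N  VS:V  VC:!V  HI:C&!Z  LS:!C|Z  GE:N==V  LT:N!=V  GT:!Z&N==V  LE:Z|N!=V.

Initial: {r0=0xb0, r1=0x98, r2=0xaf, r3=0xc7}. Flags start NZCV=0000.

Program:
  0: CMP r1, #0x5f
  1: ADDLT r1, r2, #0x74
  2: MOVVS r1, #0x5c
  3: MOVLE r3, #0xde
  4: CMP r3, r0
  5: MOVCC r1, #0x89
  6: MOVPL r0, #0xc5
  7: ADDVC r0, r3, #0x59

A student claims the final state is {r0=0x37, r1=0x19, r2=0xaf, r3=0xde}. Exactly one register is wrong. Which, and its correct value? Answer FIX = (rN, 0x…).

[0] flags=0011 → (cmp)
[1] flags=0011 LT?T → r1=0x23
[2] flags=0011 VS?T → r1=0x5c
[3] flags=0011 LE?T → r3=0xde
[4] flags=0010 → (cmp)
[5] flags=0010 CC?F → skip
[6] flags=0010 PL?T → r0=0xc5
[7] flags=0010 VC?T → r0=0x37

FIX = (r1, 0x5c)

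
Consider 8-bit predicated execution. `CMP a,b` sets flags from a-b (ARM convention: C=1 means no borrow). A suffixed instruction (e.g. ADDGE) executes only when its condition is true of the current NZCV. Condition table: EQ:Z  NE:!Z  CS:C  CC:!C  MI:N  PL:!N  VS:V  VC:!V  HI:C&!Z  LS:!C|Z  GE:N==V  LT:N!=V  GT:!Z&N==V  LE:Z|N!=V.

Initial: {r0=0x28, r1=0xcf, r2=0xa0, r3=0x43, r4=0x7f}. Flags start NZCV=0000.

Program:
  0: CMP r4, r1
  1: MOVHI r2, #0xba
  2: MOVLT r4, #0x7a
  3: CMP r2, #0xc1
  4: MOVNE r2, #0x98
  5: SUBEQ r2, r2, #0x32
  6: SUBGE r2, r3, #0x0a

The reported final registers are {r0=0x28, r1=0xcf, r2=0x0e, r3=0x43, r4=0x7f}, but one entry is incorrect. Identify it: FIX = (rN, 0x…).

FIX = (r2, 0x98)

[0] flags=1001 → (cmp)
[1] flags=1001 HI?F → skip
[2] flags=1001 LT?F → skip
[3] flags=1000 → (cmp)
[4] flags=1000 NE?T → r2=0x98
[5] flags=1000 EQ?F → skip
[6] flags=1000 GE?F → skip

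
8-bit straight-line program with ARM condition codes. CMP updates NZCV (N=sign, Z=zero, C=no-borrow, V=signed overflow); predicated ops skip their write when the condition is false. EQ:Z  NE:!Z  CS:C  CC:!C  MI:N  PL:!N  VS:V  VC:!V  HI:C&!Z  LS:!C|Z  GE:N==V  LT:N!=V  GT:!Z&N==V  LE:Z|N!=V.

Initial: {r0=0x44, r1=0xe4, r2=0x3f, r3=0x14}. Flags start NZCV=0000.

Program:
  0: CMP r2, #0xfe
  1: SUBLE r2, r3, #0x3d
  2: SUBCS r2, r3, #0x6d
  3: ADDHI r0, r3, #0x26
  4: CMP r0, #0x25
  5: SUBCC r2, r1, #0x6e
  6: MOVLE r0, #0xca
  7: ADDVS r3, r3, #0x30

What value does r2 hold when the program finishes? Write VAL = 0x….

0: ✓ CMP  NZCV=0000
1: · SUBLE
2: · SUBCS
3: · ADDHI
4: ✓ CMP  NZCV=0010
5: · SUBCC
6: · MOVLE
7: · ADDVS

VAL = 0x3f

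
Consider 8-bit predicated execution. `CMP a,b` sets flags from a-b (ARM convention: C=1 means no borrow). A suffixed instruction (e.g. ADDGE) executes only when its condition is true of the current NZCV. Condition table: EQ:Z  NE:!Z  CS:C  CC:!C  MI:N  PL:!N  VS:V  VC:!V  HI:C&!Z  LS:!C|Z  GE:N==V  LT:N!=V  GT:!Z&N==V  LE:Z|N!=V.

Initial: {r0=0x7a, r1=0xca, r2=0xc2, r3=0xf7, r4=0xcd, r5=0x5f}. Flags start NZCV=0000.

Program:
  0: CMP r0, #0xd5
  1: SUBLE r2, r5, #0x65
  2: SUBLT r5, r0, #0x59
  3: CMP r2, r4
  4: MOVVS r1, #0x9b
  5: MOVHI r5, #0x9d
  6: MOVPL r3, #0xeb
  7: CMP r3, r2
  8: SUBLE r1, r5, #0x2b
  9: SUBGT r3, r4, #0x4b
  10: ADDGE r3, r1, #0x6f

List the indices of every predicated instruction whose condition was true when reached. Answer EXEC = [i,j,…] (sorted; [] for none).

EXEC = [9,10]

0: ✓ CMP  NZCV=1001
1: · SUBLE
2: · SUBLT
3: ✓ CMP  NZCV=1000
4: · MOVVS
5: · MOVHI
6: · MOVPL
7: ✓ CMP  NZCV=0010
8: · SUBLE
9: ✓ SUBGT  r3←0x82
10: ✓ ADDGE  r3←0x39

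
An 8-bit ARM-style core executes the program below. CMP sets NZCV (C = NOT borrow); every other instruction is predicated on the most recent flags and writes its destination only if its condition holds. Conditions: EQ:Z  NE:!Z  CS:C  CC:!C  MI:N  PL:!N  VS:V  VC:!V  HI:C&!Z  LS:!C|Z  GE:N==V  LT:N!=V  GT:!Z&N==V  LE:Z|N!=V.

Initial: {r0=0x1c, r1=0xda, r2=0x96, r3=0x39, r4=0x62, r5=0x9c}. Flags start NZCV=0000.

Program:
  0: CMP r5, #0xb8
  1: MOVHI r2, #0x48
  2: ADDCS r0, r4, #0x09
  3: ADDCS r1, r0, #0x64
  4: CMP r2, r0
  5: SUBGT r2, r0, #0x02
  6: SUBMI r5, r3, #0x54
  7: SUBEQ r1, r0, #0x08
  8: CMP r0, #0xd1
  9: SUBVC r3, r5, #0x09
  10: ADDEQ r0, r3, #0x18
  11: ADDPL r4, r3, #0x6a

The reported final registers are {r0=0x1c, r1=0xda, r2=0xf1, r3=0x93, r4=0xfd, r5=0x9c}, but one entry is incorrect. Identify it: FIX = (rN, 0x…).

FIX = (r2, 0x96)

0: ✓ CMP  NZCV=1000
1: · MOVHI
2: · ADDCS
3: · ADDCS
4: ✓ CMP  NZCV=0011
5: · SUBGT
6: · SUBMI
7: · SUBEQ
8: ✓ CMP  NZCV=0000
9: ✓ SUBVC  r3←0x93
10: · ADDEQ
11: ✓ ADDPL  r4←0xfd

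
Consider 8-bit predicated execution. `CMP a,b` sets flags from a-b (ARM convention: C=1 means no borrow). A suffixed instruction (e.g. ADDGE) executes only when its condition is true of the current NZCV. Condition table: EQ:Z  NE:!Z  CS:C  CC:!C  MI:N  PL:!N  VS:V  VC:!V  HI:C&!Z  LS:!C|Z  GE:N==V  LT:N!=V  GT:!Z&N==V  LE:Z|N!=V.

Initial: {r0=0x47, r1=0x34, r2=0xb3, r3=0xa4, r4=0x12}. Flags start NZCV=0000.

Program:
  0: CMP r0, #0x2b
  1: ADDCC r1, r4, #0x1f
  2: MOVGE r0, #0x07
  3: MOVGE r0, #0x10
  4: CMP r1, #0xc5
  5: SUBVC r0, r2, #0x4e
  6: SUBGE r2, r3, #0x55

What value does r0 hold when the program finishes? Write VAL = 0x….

0: ✓ CMP  NZCV=0010
1: · ADDCC
2: ✓ MOVGE  r0←0x07
3: ✓ MOVGE  r0←0x10
4: ✓ CMP  NZCV=0000
5: ✓ SUBVC  r0←0x65
6: ✓ SUBGE  r2←0x4f

VAL = 0x65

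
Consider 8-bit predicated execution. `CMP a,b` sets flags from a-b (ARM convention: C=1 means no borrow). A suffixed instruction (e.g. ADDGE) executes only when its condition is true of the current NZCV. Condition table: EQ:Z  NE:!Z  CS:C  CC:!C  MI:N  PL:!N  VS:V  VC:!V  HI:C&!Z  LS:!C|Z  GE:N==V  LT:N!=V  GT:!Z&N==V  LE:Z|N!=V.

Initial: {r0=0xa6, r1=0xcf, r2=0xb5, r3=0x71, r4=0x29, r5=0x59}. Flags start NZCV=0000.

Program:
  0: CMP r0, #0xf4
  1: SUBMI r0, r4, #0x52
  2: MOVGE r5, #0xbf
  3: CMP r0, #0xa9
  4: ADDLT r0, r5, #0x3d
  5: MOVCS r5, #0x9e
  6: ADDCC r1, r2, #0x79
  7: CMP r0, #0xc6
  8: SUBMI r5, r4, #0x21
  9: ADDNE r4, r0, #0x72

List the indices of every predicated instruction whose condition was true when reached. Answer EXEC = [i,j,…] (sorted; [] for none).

0: ✓ CMP  NZCV=1000
1: ✓ SUBMI  r0←0xd7
2: · MOVGE
3: ✓ CMP  NZCV=0010
4: · ADDLT
5: ✓ MOVCS  r5←0x9e
6: · ADDCC
7: ✓ CMP  NZCV=0010
8: · SUBMI
9: ✓ ADDNE  r4←0x49

EXEC = [1,5,9]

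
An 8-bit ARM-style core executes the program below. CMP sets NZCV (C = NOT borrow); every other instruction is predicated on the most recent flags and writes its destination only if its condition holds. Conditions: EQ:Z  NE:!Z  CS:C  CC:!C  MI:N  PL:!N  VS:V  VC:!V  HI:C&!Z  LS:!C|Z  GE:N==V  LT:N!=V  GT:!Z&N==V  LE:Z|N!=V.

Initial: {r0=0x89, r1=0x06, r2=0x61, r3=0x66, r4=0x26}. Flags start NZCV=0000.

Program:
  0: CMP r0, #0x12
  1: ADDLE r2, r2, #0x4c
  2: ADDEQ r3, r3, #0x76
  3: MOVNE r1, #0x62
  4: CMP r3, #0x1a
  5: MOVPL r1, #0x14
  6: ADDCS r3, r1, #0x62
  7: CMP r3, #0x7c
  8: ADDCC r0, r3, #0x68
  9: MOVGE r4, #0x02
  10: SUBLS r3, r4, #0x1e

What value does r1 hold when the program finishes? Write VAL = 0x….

VAL = 0x14

[0] flags=0011 → (cmp)
[1] flags=0011 LE?T → r2=0xad
[2] flags=0011 EQ?F → skip
[3] flags=0011 NE?T → r1=0x62
[4] flags=0010 → (cmp)
[5] flags=0010 PL?T → r1=0x14
[6] flags=0010 CS?T → r3=0x76
[7] flags=1000 → (cmp)
[8] flags=1000 CC?T → r0=0xde
[9] flags=1000 GE?F → skip
[10] flags=1000 LS?T → r3=0x08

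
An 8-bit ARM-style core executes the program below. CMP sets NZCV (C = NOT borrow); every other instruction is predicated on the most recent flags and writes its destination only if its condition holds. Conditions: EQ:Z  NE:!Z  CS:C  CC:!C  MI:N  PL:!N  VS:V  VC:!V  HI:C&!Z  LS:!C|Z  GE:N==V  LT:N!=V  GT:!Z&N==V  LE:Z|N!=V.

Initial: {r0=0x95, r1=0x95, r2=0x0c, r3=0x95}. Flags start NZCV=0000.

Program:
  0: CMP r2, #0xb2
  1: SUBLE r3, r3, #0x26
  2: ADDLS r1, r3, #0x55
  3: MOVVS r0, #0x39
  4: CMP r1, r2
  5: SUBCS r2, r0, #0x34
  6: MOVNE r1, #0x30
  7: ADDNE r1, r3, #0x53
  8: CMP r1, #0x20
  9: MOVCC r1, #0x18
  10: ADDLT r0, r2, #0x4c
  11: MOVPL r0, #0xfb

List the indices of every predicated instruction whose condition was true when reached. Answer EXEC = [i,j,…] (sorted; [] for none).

0: ✓ CMP  NZCV=0000
1: · SUBLE
2: ✓ ADDLS  r1←0xea
3: · MOVVS
4: ✓ CMP  NZCV=1010
5: ✓ SUBCS  r2←0x61
6: ✓ MOVNE  r1←0x30
7: ✓ ADDNE  r1←0xe8
8: ✓ CMP  NZCV=1010
9: · MOVCC
10: ✓ ADDLT  r0←0xad
11: · MOVPL

EXEC = [2,5,6,7,10]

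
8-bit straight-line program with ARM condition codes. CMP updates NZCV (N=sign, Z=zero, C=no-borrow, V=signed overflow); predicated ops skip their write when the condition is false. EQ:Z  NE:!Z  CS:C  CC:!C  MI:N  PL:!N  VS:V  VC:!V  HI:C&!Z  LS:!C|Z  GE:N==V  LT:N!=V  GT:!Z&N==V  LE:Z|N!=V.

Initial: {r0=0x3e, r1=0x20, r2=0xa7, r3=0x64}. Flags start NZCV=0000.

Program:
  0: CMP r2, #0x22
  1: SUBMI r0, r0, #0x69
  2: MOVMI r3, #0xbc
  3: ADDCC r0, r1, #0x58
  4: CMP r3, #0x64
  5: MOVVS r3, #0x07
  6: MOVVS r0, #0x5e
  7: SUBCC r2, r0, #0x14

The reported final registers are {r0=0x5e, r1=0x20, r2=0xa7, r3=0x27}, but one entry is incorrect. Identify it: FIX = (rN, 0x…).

0: ✓ CMP  NZCV=1010
1: ✓ SUBMI  r0←0xd5
2: ✓ MOVMI  r3←0xbc
3: · ADDCC
4: ✓ CMP  NZCV=0011
5: ✓ MOVVS  r3←0x07
6: ✓ MOVVS  r0←0x5e
7: · SUBCC

FIX = (r3, 0x07)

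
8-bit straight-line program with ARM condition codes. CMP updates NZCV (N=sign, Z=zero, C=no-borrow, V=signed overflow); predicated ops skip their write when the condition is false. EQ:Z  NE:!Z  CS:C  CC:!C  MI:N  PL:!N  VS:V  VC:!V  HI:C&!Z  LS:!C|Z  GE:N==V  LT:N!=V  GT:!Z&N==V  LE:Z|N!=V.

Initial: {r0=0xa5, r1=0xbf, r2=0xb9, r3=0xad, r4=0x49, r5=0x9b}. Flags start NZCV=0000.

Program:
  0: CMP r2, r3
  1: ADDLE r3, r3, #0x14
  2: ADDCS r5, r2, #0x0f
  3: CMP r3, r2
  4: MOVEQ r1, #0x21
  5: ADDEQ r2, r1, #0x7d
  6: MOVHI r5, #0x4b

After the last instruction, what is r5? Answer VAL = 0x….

0: ✓ CMP  NZCV=0010
1: · ADDLE
2: ✓ ADDCS  r5←0xc8
3: ✓ CMP  NZCV=1000
4: · MOVEQ
5: · ADDEQ
6: · MOVHI

VAL = 0xc8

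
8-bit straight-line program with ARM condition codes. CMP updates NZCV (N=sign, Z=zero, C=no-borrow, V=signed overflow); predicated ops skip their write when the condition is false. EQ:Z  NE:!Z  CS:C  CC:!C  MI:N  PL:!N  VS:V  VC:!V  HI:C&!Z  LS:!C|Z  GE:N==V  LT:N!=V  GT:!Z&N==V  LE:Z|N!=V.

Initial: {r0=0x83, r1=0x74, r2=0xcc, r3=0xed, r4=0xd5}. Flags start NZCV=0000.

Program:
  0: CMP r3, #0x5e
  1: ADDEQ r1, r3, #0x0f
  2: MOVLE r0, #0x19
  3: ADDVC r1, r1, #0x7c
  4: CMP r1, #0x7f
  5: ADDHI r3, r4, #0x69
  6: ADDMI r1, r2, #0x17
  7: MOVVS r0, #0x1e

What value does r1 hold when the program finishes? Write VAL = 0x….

VAL = 0xf0

[0] flags=1010 → (cmp)
[1] flags=1010 EQ?F → skip
[2] flags=1010 LE?T → r0=0x19
[3] flags=1010 VC?T → r1=0xf0
[4] flags=0011 → (cmp)
[5] flags=0011 HI?T → r3=0x3e
[6] flags=0011 MI?F → skip
[7] flags=0011 VS?T → r0=0x1e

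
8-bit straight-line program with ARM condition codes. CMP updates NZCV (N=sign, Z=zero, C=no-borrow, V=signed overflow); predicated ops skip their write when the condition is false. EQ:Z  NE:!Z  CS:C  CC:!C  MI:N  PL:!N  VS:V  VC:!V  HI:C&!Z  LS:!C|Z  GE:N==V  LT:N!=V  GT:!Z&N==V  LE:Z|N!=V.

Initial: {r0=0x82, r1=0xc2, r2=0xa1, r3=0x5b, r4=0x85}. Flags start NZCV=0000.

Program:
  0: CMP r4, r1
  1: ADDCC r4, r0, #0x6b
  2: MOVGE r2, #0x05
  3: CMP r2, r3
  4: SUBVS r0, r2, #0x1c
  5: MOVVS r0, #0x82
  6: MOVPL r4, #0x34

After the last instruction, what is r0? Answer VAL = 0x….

VAL = 0x82

[0] flags=1000 → (cmp)
[1] flags=1000 CC?T → r4=0xed
[2] flags=1000 GE?F → skip
[3] flags=0011 → (cmp)
[4] flags=0011 VS?T → r0=0x85
[5] flags=0011 VS?T → r0=0x82
[6] flags=0011 PL?T → r4=0x34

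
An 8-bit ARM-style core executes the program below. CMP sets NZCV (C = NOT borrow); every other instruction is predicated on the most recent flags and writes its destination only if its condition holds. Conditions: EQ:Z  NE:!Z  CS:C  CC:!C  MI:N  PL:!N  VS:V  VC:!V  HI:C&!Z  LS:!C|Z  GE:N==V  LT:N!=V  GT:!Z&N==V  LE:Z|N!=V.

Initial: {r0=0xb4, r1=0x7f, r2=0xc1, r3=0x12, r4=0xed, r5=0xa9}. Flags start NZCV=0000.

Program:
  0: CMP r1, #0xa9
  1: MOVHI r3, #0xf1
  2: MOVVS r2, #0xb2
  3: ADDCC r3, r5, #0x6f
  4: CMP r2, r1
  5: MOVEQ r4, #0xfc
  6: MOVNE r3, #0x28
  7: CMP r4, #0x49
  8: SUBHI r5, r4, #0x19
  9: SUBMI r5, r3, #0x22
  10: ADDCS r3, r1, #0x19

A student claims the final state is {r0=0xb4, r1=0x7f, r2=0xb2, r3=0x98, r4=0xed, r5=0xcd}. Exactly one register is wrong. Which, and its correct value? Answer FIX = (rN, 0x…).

FIX = (r5, 0x06)

0: ✓ CMP  NZCV=1001
1: · MOVHI
2: ✓ MOVVS  r2←0xb2
3: ✓ ADDCC  r3←0x18
4: ✓ CMP  NZCV=0011
5: · MOVEQ
6: ✓ MOVNE  r3←0x28
7: ✓ CMP  NZCV=1010
8: ✓ SUBHI  r5←0xd4
9: ✓ SUBMI  r5←0x06
10: ✓ ADDCS  r3←0x98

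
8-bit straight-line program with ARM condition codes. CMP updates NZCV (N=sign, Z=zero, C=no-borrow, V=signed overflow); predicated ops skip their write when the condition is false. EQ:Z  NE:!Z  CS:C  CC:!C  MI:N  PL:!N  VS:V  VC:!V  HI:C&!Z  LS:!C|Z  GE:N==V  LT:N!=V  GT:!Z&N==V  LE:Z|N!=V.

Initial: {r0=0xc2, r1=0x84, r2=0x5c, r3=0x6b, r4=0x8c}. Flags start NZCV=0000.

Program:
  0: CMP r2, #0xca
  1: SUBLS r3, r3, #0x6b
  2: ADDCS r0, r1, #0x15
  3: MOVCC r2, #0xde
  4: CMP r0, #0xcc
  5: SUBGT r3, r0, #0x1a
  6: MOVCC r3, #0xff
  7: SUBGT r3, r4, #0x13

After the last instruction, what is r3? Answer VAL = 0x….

VAL = 0xff

[0] flags=1001 → (cmp)
[1] flags=1001 LS?T → r3=0x00
[2] flags=1001 CS?F → skip
[3] flags=1001 CC?T → r2=0xde
[4] flags=1000 → (cmp)
[5] flags=1000 GT?F → skip
[6] flags=1000 CC?T → r3=0xff
[7] flags=1000 GT?F → skip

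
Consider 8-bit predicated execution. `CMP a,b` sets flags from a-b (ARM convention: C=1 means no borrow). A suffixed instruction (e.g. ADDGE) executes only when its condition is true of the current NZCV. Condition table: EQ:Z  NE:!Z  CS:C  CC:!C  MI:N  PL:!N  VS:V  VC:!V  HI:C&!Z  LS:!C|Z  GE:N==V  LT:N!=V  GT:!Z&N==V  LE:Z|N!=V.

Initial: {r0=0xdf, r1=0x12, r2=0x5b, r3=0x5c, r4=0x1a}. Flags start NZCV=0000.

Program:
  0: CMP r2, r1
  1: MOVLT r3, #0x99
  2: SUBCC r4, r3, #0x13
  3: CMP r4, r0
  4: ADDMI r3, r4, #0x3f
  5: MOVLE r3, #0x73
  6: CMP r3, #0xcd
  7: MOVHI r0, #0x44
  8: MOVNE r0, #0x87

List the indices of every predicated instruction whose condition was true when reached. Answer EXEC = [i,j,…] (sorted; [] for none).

[0] flags=0010 → (cmp)
[1] flags=0010 LT?F → skip
[2] flags=0010 CC?F → skip
[3] flags=0000 → (cmp)
[4] flags=0000 MI?F → skip
[5] flags=0000 LE?F → skip
[6] flags=1001 → (cmp)
[7] flags=1001 HI?F → skip
[8] flags=1001 NE?T → r0=0x87

EXEC = [8]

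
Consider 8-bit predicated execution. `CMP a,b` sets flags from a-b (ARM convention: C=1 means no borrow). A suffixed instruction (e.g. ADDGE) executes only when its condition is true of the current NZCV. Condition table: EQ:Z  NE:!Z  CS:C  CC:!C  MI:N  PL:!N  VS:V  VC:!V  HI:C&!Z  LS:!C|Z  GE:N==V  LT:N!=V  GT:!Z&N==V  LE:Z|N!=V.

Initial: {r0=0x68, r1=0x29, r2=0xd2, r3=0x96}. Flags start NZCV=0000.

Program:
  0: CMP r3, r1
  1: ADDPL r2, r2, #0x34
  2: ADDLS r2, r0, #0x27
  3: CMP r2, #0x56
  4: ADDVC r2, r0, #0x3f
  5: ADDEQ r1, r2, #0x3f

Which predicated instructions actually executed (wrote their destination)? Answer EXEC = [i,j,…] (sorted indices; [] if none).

[0] flags=0011 → (cmp)
[1] flags=0011 PL?T → r2=0x06
[2] flags=0011 LS?F → skip
[3] flags=1000 → (cmp)
[4] flags=1000 VC?T → r2=0xa7
[5] flags=1000 EQ?F → skip

EXEC = [1,4]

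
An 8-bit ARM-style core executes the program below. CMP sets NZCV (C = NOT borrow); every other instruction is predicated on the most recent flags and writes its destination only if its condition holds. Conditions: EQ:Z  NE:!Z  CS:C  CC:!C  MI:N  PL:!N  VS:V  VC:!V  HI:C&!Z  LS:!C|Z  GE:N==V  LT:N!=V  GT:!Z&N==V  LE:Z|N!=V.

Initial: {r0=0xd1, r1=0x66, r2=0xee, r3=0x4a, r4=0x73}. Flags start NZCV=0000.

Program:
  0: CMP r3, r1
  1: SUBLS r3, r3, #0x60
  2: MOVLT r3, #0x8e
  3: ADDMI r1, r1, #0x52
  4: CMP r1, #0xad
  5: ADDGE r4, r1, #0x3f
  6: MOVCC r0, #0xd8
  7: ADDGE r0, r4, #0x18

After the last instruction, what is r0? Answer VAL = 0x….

[0] flags=1000 → (cmp)
[1] flags=1000 LS?T → r3=0xea
[2] flags=1000 LT?T → r3=0x8e
[3] flags=1000 MI?T → r1=0xb8
[4] flags=0010 → (cmp)
[5] flags=0010 GE?T → r4=0xf7
[6] flags=0010 CC?F → skip
[7] flags=0010 GE?T → r0=0x0f

VAL = 0x0f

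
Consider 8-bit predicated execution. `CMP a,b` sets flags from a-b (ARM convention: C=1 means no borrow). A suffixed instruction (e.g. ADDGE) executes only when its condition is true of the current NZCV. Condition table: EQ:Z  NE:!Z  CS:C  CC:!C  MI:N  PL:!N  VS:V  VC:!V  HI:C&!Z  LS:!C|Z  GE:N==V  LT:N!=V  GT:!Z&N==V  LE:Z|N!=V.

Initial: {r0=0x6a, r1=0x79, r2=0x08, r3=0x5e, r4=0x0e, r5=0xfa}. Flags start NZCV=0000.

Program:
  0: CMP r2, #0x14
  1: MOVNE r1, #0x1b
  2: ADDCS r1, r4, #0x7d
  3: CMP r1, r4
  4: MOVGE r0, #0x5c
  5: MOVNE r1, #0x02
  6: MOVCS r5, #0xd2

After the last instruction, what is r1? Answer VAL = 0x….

0: ✓ CMP  NZCV=1000
1: ✓ MOVNE  r1←0x1b
2: · ADDCS
3: ✓ CMP  NZCV=0010
4: ✓ MOVGE  r0←0x5c
5: ✓ MOVNE  r1←0x02
6: ✓ MOVCS  r5←0xd2

VAL = 0x02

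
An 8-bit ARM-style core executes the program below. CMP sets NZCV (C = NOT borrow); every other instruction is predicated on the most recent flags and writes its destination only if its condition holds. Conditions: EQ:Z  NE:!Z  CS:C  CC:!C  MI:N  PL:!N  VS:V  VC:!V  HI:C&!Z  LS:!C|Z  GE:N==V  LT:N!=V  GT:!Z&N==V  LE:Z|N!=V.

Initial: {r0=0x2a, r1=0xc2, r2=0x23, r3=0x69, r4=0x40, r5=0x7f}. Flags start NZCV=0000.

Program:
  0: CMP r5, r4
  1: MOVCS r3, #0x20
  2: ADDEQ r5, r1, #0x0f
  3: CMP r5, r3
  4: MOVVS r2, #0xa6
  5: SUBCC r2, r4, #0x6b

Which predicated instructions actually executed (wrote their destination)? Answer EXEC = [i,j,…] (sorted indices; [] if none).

EXEC = [1]

[0] flags=0010 → (cmp)
[1] flags=0010 CS?T → r3=0x20
[2] flags=0010 EQ?F → skip
[3] flags=0010 → (cmp)
[4] flags=0010 VS?F → skip
[5] flags=0010 CC?F → skip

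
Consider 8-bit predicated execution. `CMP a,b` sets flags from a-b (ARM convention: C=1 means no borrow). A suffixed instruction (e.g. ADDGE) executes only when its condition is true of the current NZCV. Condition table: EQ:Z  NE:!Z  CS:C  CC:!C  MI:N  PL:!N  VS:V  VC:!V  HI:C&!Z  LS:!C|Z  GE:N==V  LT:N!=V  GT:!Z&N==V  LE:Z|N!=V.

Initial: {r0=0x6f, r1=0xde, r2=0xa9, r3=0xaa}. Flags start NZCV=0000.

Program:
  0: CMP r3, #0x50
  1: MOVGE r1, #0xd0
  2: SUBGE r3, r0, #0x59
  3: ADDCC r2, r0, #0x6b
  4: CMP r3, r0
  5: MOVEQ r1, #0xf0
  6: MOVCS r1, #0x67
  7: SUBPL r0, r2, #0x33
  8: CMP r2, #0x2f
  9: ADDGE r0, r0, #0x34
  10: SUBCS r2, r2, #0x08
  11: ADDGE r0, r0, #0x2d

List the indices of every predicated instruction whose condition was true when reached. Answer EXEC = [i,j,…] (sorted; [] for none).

EXEC = [6,7,10]

[0] flags=0011 → (cmp)
[1] flags=0011 GE?F → skip
[2] flags=0011 GE?F → skip
[3] flags=0011 CC?F → skip
[4] flags=0011 → (cmp)
[5] flags=0011 EQ?F → skip
[6] flags=0011 CS?T → r1=0x67
[7] flags=0011 PL?T → r0=0x76
[8] flags=0011 → (cmp)
[9] flags=0011 GE?F → skip
[10] flags=0011 CS?T → r2=0xa1
[11] flags=0011 GE?F → skip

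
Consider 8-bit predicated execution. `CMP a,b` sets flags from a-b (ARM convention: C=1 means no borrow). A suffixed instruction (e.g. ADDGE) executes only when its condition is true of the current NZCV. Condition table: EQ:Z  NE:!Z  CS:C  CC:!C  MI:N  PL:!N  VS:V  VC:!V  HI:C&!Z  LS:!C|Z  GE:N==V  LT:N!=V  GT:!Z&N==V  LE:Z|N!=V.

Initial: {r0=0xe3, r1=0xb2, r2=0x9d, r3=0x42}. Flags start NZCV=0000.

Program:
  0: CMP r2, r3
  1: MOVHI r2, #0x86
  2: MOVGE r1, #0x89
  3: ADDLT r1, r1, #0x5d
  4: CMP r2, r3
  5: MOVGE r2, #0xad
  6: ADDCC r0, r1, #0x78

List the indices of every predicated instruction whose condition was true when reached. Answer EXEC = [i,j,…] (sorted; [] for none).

EXEC = [1,3]

0: ✓ CMP  NZCV=0011
1: ✓ MOVHI  r2←0x86
2: · MOVGE
3: ✓ ADDLT  r1←0x0f
4: ✓ CMP  NZCV=0011
5: · MOVGE
6: · ADDCC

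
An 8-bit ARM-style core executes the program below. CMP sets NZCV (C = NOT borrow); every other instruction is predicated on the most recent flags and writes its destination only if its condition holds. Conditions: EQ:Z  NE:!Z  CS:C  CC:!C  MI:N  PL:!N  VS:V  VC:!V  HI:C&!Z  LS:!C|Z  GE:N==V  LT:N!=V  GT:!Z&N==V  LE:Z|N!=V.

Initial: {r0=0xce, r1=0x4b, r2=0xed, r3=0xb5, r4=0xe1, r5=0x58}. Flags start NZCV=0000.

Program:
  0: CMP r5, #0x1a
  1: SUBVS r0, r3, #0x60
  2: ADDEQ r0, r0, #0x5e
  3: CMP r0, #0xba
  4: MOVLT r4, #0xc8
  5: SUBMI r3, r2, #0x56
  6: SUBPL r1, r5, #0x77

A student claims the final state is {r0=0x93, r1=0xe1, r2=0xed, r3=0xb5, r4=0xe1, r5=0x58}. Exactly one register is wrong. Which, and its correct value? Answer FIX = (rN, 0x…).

FIX = (r0, 0xce)

[0] flags=0010 → (cmp)
[1] flags=0010 VS?F → skip
[2] flags=0010 EQ?F → skip
[3] flags=0010 → (cmp)
[4] flags=0010 LT?F → skip
[5] flags=0010 MI?F → skip
[6] flags=0010 PL?T → r1=0xe1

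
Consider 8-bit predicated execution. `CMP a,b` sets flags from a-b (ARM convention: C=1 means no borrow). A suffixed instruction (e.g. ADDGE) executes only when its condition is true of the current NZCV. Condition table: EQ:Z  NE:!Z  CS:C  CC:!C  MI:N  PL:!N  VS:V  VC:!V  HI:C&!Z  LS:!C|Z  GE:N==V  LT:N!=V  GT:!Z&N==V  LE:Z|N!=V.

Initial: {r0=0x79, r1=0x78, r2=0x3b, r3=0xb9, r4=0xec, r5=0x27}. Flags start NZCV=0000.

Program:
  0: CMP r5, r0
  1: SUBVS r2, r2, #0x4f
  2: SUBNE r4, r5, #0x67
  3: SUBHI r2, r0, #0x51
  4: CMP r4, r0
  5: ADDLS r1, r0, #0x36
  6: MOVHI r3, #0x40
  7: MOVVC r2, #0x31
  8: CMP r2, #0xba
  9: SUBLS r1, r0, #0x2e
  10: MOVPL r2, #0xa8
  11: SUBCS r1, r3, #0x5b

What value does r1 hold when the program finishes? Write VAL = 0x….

0: ✓ CMP  NZCV=1000
1: · SUBVS
2: ✓ SUBNE  r4←0xc0
3: · SUBHI
4: ✓ CMP  NZCV=0011
5: · ADDLS
6: ✓ MOVHI  r3←0x40
7: · MOVVC
8: ✓ CMP  NZCV=1001
9: ✓ SUBLS  r1←0x4b
10: · MOVPL
11: · SUBCS

VAL = 0x4b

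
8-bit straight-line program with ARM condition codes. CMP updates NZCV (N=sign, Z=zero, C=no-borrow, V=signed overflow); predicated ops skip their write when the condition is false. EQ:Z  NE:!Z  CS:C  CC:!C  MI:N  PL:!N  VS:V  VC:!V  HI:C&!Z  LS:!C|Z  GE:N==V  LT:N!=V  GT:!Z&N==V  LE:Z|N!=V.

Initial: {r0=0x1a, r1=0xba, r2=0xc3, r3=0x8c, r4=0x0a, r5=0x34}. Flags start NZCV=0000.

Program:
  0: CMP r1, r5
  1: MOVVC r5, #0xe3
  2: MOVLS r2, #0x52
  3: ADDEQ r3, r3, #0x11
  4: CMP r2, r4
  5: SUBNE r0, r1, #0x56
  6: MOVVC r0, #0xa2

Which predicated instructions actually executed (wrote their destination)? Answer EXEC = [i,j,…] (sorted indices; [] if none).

0: ✓ CMP  NZCV=1010
1: ✓ MOVVC  r5←0xe3
2: · MOVLS
3: · ADDEQ
4: ✓ CMP  NZCV=1010
5: ✓ SUBNE  r0←0x64
6: ✓ MOVVC  r0←0xa2

EXEC = [1,5,6]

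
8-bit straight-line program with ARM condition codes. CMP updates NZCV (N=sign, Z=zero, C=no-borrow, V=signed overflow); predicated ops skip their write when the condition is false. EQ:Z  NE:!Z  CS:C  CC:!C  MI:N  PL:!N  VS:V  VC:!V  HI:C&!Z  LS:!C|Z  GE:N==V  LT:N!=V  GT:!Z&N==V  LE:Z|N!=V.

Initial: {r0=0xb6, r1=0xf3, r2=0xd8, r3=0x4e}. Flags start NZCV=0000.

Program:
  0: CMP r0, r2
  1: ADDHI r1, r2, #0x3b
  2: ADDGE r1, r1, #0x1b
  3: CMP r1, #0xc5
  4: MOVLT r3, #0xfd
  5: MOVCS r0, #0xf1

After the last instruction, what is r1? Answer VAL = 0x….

[0] flags=1000 → (cmp)
[1] flags=1000 HI?F → skip
[2] flags=1000 GE?F → skip
[3] flags=0010 → (cmp)
[4] flags=0010 LT?F → skip
[5] flags=0010 CS?T → r0=0xf1

VAL = 0xf3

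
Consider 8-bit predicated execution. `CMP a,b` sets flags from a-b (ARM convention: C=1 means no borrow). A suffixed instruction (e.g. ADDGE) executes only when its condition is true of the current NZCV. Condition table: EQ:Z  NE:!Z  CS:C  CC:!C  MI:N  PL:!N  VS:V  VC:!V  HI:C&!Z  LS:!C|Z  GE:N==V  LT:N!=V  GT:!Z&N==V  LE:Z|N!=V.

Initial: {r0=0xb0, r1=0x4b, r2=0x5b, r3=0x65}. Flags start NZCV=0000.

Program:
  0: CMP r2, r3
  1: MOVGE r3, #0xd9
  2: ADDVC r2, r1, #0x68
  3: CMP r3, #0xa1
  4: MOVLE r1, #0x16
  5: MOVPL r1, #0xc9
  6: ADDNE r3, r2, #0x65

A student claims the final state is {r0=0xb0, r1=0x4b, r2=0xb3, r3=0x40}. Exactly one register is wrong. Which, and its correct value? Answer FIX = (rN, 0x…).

0: ✓ CMP  NZCV=1000
1: · MOVGE
2: ✓ ADDVC  r2←0xb3
3: ✓ CMP  NZCV=1001
4: · MOVLE
5: · MOVPL
6: ✓ ADDNE  r3←0x18

FIX = (r3, 0x18)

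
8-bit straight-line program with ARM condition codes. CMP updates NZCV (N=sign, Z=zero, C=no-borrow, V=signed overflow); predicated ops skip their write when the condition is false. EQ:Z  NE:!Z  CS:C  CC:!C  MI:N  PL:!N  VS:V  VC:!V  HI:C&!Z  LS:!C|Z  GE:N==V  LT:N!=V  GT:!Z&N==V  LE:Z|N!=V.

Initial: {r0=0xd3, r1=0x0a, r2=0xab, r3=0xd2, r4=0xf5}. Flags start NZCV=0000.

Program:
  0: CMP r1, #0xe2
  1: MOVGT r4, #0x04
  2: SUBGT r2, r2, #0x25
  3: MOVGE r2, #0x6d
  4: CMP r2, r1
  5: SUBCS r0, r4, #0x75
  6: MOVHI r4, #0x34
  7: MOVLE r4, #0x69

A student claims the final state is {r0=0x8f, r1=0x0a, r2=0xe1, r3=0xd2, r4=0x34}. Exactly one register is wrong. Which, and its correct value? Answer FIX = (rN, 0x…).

FIX = (r2, 0x6d)

0: ✓ CMP  NZCV=0000
1: ✓ MOVGT  r4←0x04
2: ✓ SUBGT  r2←0x86
3: ✓ MOVGE  r2←0x6d
4: ✓ CMP  NZCV=0010
5: ✓ SUBCS  r0←0x8f
6: ✓ MOVHI  r4←0x34
7: · MOVLE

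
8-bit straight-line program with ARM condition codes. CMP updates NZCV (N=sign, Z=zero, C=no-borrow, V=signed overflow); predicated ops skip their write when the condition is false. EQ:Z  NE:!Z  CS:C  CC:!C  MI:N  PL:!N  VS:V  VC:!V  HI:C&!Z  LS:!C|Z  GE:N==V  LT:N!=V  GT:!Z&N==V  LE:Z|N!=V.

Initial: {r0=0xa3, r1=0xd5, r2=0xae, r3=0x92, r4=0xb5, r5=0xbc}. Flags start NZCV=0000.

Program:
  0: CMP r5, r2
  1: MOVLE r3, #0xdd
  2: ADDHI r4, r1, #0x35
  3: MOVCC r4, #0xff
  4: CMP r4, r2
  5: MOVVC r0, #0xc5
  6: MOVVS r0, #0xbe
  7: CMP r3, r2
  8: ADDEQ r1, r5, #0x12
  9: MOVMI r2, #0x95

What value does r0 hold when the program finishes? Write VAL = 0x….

0: ✓ CMP  NZCV=0010
1: · MOVLE
2: ✓ ADDHI  r4←0x0a
3: · MOVCC
4: ✓ CMP  NZCV=0000
5: ✓ MOVVC  r0←0xc5
6: · MOVVS
7: ✓ CMP  NZCV=1000
8: · ADDEQ
9: ✓ MOVMI  r2←0x95

VAL = 0xc5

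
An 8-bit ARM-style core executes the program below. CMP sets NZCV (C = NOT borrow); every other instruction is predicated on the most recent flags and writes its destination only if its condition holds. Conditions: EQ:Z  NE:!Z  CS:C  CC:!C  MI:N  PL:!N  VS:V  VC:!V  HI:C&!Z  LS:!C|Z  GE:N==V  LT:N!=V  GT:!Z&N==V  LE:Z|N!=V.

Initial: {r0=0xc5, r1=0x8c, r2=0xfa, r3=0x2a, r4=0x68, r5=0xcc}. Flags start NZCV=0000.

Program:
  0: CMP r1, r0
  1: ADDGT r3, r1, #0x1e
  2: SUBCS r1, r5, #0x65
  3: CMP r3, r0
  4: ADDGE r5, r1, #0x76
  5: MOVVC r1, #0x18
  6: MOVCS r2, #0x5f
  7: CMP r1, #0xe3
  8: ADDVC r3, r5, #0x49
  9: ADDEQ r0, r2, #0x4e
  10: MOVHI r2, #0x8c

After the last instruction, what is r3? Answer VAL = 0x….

[0] flags=1000 → (cmp)
[1] flags=1000 GT?F → skip
[2] flags=1000 CS?F → skip
[3] flags=0000 → (cmp)
[4] flags=0000 GE?T → r5=0x02
[5] flags=0000 VC?T → r1=0x18
[6] flags=0000 CS?F → skip
[7] flags=0000 → (cmp)
[8] flags=0000 VC?T → r3=0x4b
[9] flags=0000 EQ?F → skip
[10] flags=0000 HI?F → skip

VAL = 0x4b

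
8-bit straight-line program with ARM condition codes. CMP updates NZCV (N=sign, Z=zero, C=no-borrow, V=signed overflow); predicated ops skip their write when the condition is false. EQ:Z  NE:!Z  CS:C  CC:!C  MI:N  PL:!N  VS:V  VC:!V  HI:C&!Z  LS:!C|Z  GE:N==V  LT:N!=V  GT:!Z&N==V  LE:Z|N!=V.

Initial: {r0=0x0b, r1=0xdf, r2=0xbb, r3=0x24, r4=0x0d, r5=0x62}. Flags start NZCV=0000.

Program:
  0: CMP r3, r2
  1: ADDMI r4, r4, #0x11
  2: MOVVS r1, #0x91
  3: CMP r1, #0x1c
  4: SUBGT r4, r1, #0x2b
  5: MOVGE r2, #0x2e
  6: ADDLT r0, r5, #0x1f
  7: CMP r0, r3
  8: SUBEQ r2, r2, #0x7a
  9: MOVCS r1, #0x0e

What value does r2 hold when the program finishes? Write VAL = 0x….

[0] flags=0000 → (cmp)
[1] flags=0000 MI?F → skip
[2] flags=0000 VS?F → skip
[3] flags=1010 → (cmp)
[4] flags=1010 GT?F → skip
[5] flags=1010 GE?F → skip
[6] flags=1010 LT?T → r0=0x81
[7] flags=0011 → (cmp)
[8] flags=0011 EQ?F → skip
[9] flags=0011 CS?T → r1=0x0e

VAL = 0xbb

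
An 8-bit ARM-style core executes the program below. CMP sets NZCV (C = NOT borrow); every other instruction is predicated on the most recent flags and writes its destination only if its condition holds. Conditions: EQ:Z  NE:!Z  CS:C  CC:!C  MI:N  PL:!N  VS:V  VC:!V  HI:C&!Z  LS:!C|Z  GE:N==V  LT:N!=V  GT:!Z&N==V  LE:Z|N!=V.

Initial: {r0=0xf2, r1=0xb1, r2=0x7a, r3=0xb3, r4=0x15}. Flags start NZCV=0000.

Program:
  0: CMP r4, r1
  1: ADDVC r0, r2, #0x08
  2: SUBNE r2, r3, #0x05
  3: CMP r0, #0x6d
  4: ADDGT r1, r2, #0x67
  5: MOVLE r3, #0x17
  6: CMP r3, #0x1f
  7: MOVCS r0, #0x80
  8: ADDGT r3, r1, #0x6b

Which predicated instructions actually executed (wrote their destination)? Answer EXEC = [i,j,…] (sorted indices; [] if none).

EXEC = [1,2,5]

[0] flags=0000 → (cmp)
[1] flags=0000 VC?T → r0=0x82
[2] flags=0000 NE?T → r2=0xae
[3] flags=0011 → (cmp)
[4] flags=0011 GT?F → skip
[5] flags=0011 LE?T → r3=0x17
[6] flags=1000 → (cmp)
[7] flags=1000 CS?F → skip
[8] flags=1000 GT?F → skip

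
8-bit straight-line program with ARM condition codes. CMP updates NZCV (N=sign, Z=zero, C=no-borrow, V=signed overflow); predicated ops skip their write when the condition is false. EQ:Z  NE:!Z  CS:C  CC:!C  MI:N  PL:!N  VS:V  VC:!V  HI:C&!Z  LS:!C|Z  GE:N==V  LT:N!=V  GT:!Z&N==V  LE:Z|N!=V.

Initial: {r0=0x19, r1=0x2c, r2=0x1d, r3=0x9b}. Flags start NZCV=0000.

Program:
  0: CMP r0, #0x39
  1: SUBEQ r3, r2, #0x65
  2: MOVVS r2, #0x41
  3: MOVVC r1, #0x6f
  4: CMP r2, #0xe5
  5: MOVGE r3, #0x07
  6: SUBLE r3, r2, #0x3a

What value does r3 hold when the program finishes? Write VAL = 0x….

[0] flags=1000 → (cmp)
[1] flags=1000 EQ?F → skip
[2] flags=1000 VS?F → skip
[3] flags=1000 VC?T → r1=0x6f
[4] flags=0000 → (cmp)
[5] flags=0000 GE?T → r3=0x07
[6] flags=0000 LE?F → skip

VAL = 0x07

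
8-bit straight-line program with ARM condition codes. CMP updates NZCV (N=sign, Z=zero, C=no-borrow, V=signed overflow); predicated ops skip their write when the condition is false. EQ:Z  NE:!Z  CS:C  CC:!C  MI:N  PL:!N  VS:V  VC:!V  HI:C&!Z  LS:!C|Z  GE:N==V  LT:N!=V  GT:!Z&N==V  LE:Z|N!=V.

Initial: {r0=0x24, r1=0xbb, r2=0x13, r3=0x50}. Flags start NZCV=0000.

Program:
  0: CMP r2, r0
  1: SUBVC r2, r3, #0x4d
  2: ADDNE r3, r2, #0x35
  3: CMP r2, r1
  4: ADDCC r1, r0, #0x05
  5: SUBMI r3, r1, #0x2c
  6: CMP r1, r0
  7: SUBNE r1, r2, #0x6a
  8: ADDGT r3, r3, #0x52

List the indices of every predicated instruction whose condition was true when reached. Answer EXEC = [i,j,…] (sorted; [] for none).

EXEC = [1,2,4,7,8]

[0] flags=1000 → (cmp)
[1] flags=1000 VC?T → r2=0x03
[2] flags=1000 NE?T → r3=0x38
[3] flags=0000 → (cmp)
[4] flags=0000 CC?T → r1=0x29
[5] flags=0000 MI?F → skip
[6] flags=0010 → (cmp)
[7] flags=0010 NE?T → r1=0x99
[8] flags=0010 GT?T → r3=0x8a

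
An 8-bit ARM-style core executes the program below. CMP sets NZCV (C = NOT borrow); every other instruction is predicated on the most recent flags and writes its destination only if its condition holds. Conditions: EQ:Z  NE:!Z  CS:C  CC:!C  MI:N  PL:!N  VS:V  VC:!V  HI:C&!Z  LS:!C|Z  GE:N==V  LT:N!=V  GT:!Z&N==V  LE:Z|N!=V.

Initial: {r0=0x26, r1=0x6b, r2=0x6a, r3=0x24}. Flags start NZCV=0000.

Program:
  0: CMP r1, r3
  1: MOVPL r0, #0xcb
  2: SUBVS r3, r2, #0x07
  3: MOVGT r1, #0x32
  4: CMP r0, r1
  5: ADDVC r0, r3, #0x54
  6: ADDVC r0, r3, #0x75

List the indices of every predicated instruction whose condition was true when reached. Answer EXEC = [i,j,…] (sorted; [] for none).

[0] flags=0010 → (cmp)
[1] flags=0010 PL?T → r0=0xcb
[2] flags=0010 VS?F → skip
[3] flags=0010 GT?T → r1=0x32
[4] flags=1010 → (cmp)
[5] flags=1010 VC?T → r0=0x78
[6] flags=1010 VC?T → r0=0x99

EXEC = [1,3,5,6]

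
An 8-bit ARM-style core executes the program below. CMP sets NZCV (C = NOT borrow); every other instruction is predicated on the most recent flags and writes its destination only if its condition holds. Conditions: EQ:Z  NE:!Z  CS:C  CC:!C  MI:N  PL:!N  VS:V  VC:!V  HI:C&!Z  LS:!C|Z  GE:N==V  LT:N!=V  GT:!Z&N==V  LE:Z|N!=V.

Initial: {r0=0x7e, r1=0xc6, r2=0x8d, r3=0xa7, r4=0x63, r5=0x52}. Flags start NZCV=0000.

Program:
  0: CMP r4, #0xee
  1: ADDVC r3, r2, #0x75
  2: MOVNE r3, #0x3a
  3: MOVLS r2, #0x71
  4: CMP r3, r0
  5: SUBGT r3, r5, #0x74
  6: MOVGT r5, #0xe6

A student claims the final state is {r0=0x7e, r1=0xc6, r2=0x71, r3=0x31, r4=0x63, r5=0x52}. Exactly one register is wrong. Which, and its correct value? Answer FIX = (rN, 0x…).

FIX = (r3, 0x3a)

[0] flags=0000 → (cmp)
[1] flags=0000 VC?T → r3=0x02
[2] flags=0000 NE?T → r3=0x3a
[3] flags=0000 LS?T → r2=0x71
[4] flags=1000 → (cmp)
[5] flags=1000 GT?F → skip
[6] flags=1000 GT?F → skip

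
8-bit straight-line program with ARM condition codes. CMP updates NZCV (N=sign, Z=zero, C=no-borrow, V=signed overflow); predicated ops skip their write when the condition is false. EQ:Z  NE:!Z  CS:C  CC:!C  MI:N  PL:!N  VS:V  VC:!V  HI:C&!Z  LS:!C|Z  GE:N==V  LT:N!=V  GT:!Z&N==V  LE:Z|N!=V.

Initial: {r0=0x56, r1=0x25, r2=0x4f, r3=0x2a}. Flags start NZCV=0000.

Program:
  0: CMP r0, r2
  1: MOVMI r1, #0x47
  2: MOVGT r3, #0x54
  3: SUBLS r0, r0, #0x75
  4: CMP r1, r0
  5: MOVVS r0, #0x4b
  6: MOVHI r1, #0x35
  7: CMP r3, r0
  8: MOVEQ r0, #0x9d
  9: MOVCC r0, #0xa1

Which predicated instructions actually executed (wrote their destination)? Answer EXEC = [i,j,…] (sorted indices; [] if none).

0: ✓ CMP  NZCV=0010
1: · MOVMI
2: ✓ MOVGT  r3←0x54
3: · SUBLS
4: ✓ CMP  NZCV=1000
5: · MOVVS
6: · MOVHI
7: ✓ CMP  NZCV=1000
8: · MOVEQ
9: ✓ MOVCC  r0←0xa1

EXEC = [2,9]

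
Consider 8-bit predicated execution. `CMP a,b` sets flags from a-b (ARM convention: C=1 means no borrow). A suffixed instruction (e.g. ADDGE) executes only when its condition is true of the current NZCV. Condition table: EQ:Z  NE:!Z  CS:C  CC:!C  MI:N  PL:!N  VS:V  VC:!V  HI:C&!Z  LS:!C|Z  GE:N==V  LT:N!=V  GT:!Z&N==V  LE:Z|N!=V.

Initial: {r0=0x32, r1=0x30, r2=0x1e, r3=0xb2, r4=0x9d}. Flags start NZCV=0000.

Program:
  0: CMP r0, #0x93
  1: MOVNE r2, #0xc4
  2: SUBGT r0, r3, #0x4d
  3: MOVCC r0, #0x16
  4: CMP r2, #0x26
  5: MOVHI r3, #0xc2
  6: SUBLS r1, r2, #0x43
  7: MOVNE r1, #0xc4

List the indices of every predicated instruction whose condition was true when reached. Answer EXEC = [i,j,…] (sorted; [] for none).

EXEC = [1,2,3,5,7]

0: ✓ CMP  NZCV=1001
1: ✓ MOVNE  r2←0xc4
2: ✓ SUBGT  r0←0x65
3: ✓ MOVCC  r0←0x16
4: ✓ CMP  NZCV=1010
5: ✓ MOVHI  r3←0xc2
6: · SUBLS
7: ✓ MOVNE  r1←0xc4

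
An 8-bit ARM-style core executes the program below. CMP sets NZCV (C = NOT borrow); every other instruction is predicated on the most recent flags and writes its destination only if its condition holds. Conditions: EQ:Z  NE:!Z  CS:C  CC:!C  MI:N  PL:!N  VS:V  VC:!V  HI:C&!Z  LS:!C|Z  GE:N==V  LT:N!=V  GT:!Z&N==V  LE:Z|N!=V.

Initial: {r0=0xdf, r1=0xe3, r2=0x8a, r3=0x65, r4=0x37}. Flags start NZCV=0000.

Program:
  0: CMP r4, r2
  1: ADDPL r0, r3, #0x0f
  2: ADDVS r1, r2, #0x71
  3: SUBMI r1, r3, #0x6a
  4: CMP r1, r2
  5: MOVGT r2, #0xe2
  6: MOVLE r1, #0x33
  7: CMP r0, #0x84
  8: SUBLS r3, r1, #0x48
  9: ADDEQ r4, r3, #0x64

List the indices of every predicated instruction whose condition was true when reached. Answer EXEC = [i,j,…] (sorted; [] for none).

EXEC = [2,3,5]

0: ✓ CMP  NZCV=1001
1: · ADDPL
2: ✓ ADDVS  r1←0xfb
3: ✓ SUBMI  r1←0xfb
4: ✓ CMP  NZCV=0010
5: ✓ MOVGT  r2←0xe2
6: · MOVLE
7: ✓ CMP  NZCV=0010
8: · SUBLS
9: · ADDEQ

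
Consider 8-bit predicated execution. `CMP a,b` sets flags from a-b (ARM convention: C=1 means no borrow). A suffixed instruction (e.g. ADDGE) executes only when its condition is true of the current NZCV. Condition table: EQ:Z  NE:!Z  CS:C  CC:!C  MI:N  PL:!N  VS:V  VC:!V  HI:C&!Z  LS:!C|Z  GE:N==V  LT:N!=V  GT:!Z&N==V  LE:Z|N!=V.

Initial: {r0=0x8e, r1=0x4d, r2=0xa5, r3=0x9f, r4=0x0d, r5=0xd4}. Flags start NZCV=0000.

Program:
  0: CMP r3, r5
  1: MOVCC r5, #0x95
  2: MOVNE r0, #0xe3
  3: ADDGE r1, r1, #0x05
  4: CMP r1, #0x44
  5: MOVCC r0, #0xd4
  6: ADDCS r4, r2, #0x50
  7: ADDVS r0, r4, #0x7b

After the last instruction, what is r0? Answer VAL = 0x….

0: ✓ CMP  NZCV=1000
1: ✓ MOVCC  r5←0x95
2: ✓ MOVNE  r0←0xe3
3: · ADDGE
4: ✓ CMP  NZCV=0010
5: · MOVCC
6: ✓ ADDCS  r4←0xf5
7: · ADDVS

VAL = 0xe3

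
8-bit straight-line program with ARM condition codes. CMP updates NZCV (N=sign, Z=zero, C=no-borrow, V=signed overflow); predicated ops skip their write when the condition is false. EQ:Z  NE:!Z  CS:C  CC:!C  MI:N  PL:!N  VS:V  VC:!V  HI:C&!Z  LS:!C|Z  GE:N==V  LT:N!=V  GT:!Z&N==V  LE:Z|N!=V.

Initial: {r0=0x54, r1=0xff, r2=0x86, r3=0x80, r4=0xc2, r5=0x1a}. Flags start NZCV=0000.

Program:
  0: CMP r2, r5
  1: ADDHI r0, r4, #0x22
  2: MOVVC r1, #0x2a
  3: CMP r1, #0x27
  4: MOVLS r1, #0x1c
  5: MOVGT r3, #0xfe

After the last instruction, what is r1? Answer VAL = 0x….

0: ✓ CMP  NZCV=0011
1: ✓ ADDHI  r0←0xe4
2: · MOVVC
3: ✓ CMP  NZCV=1010
4: · MOVLS
5: · MOVGT

VAL = 0xff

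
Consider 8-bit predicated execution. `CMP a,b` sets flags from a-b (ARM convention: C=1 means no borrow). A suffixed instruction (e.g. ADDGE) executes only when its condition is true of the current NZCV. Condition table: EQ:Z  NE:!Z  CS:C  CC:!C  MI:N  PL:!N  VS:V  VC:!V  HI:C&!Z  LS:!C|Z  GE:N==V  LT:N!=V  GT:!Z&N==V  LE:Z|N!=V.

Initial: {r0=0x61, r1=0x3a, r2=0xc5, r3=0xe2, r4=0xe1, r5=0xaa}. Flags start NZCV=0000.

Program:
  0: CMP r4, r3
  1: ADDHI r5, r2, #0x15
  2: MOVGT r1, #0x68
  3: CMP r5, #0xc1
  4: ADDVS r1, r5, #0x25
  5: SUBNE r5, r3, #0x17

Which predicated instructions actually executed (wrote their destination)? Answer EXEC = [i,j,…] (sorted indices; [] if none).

0: ✓ CMP  NZCV=1000
1: · ADDHI
2: · MOVGT
3: ✓ CMP  NZCV=1000
4: · ADDVS
5: ✓ SUBNE  r5←0xcb

EXEC = [5]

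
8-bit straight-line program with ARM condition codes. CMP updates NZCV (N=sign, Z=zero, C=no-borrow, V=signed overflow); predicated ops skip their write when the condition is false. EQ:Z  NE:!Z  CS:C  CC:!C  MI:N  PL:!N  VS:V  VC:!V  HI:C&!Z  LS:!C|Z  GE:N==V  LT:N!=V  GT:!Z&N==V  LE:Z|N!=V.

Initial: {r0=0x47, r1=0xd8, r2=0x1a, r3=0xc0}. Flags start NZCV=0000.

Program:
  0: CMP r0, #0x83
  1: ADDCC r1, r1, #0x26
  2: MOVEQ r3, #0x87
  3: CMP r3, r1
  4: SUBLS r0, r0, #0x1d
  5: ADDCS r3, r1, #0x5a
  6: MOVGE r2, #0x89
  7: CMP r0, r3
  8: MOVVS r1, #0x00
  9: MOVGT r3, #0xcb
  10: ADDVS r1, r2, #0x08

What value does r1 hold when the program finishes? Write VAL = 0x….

VAL = 0xfe

0: ✓ CMP  NZCV=1001
1: ✓ ADDCC  r1←0xfe
2: · MOVEQ
3: ✓ CMP  NZCV=1000
4: ✓ SUBLS  r0←0x2a
5: · ADDCS
6: · MOVGE
7: ✓ CMP  NZCV=0000
8: · MOVVS
9: ✓ MOVGT  r3←0xcb
10: · ADDVS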